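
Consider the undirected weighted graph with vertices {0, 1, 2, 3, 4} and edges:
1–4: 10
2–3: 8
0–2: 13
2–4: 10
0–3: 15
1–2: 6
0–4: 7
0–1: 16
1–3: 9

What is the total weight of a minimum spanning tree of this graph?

31

Sort edges by weight, then run Kruskal:
1–2 (6): add. Components now {0} {1,2} {3} {4}
0–4 (7): add. Components now {0,4} {1,2} {3}
2–3 (8): add. Components now {0,4} {1,2,3}
1–3 (9): skip — 1 and 3 already connected.
1–4 (10): add. Components now {0,1,2,3,4}
MST edges: 1–2, 0–4, 2–3, 1–4; total weight 6+7+8+10 = 31.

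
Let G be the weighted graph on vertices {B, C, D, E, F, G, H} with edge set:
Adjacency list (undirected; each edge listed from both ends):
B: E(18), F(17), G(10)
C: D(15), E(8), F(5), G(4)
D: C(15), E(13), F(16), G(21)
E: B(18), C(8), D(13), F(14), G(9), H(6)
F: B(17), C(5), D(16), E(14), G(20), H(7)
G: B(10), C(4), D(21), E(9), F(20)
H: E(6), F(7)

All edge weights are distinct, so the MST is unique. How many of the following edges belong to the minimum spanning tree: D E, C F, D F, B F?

2

Kruskal's algorithm — process edges by increasing weight (ties by edge label):
C G (4): add — endpoints in different components.
C F (5): add — endpoints in different components.
E H (6): add — endpoints in different components.
F H (7): add — endpoints in different components.
C E (8): skip — C and E already connected.
E G (9): skip — E and G already connected.
B G (10): add — endpoints in different components.
D E (13): add — endpoints in different components.
MST edge set: {C G, C F, E H, F H, B G, D E}.
Of the listed edges, {D E, C F} are in the MST → 2.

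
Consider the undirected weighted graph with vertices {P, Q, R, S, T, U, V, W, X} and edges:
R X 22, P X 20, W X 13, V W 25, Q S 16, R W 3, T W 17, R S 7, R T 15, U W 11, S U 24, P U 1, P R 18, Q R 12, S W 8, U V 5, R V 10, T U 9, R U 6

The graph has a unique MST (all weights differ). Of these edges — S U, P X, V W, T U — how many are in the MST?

Kruskal's algorithm — process edges by increasing weight (ties by edge label):
P U (1): add — endpoints in different components.
R W (3): add — endpoints in different components.
U V (5): add — endpoints in different components.
R U (6): add — endpoints in different components.
R S (7): add — endpoints in different components.
S W (8): skip — W and S already connected.
T U (9): add — endpoints in different components.
R V (10): skip — R and V already connected.
U W (11): skip — U and W already connected.
Q R (12): add — endpoints in different components.
W X (13): add — endpoints in different components.
MST edge set: {P U, R W, U V, R U, R S, T U, Q R, W X}.
Of the listed edges, {T U} are in the MST → 1.

1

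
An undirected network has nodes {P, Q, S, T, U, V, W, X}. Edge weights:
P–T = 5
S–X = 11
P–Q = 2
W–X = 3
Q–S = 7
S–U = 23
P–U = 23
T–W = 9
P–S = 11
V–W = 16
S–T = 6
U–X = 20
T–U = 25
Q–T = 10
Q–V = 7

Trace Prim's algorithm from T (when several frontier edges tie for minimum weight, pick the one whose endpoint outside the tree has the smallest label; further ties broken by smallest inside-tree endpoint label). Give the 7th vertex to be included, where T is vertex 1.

X

Prim, starting at T.
Step 1: cheapest edge leaving the tree is P–T (5); add P.
Step 2: cheapest edge leaving the tree is P–Q (2); add Q.
Step 3: cheapest edge leaving the tree is S–T (6); add S.
Step 4: cheapest edge leaving the tree is Q–V (7); add V.
Step 5: cheapest edge leaving the tree is T–W (9); add W.
Step 6: cheapest edge leaving the tree is W–X (3); add X.
Step 7: cheapest edge leaving the tree is U–X (20); add U.
Vertex order: T, P, Q, S, V, W, X, U. The 7th vertex is X.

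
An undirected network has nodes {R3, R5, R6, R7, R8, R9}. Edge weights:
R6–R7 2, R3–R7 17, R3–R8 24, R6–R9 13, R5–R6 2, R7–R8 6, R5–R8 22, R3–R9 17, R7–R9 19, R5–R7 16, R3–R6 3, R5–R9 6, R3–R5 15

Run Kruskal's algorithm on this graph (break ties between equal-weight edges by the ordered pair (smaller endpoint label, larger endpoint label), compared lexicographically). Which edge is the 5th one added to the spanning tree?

Kruskal's algorithm — process edges by increasing weight (ties by edge label):
R5–R6 (2): add — endpoints in different components.
R6–R7 (2): add — endpoints in different components.
R3–R6 (3): add — endpoints in different components.
R5–R9 (6): add — endpoints in different components.
R7–R8 (6): add — endpoints in different components.
The 5th edge added is R7–R8.

R7-R8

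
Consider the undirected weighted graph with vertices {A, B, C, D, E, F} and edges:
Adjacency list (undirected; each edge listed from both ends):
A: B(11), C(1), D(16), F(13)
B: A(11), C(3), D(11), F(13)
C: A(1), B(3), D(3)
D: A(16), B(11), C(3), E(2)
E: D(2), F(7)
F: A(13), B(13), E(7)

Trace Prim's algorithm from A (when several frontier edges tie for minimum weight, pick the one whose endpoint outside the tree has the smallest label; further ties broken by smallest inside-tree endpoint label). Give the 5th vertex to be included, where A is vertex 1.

Grow the tree from A using Prim:
Step 1: frontier [A-C 1, A-B 11, A-F 13, A-D 16] → take A-C (1); add C.
Step 2: frontier [A-B 11, A-F 13, A-D 16, B-C 3, C-D 3] → take B-C (3); add B.
Step 3: frontier [A-F 13, A-D 16, B-D 11, B-F 13, C-D 3] → take C-D (3); add D.
Step 4: frontier [A-F 13, B-F 13, D-E 2] → take D-E (2); add E.
Step 5: frontier [A-F 13, B-F 13, E-F 7] → take E-F (7); add F.
Vertex order: A, C, B, D, E, F. The 5th vertex is E.

E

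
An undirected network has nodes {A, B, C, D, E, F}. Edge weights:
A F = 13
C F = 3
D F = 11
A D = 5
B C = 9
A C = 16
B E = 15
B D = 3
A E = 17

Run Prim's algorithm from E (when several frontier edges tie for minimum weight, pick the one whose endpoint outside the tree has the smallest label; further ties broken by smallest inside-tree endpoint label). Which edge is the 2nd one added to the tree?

Prim, starting at E.
Step 1: cheapest edge leaving the tree is B E (15); add B.
Step 2: cheapest edge leaving the tree is B D (3); add D.
Step 3: cheapest edge leaving the tree is A D (5); add A.
Step 4: cheapest edge leaving the tree is B C (9); add C.
Step 5: cheapest edge leaving the tree is C F (3); add F.
The 2nd edge added is B D.

B-D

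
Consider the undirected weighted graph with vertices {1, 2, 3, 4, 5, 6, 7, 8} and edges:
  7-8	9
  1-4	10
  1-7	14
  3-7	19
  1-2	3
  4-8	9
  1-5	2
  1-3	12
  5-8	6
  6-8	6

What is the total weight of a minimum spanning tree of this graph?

Prim's algorithm from 6:
Step 1: cheapest edge leaving the tree is 6-8 (6); add 8.
Step 2: cheapest edge leaving the tree is 5-8 (6); add 5.
Step 3: cheapest edge leaving the tree is 1-5 (2); add 1.
Step 4: cheapest edge leaving the tree is 1-2 (3); add 2.
Step 5: cheapest edge leaving the tree is 4-8 (9); add 4.
Step 6: cheapest edge leaving the tree is 7-8 (9); add 7.
Step 7: cheapest edge leaving the tree is 1-3 (12); add 3.
MST edges: 6-8, 5-8, 1-5, 1-2, 4-8, 7-8, 1-3; total weight 6+6+2+3+9+9+12 = 47.

47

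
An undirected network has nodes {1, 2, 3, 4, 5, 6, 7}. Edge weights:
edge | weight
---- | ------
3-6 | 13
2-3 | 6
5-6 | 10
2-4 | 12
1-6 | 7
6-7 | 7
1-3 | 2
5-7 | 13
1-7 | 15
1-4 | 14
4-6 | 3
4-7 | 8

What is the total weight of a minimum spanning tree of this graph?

Prim's algorithm from 2:
Step 1: frontier [2-3 6, 2-4 12] → take 2-3 (6); add 3.
Step 2: frontier [2-4 12, 1-3 2, 3-6 13] → take 1-3 (2); add 1.
Step 3: frontier [1-6 7, 1-4 14, 1-7 15, 2-4 12, 3-6 13] → take 1-6 (7); add 6.
Step 4: frontier [1-4 14, 1-7 15, 2-4 12, 4-6 3, 6-7 7, 5-6 10] → take 4-6 (3); add 4.
Step 5: frontier [1-7 15, 4-7 8, 6-7 7, 5-6 10] → take 6-7 (7); add 7.
Step 6: frontier [5-6 10, 5-7 13] → take 5-6 (10); add 5.
MST edges: 2-3, 1-3, 1-6, 4-6, 6-7, 5-6; total weight 6+2+7+3+7+10 = 35.

35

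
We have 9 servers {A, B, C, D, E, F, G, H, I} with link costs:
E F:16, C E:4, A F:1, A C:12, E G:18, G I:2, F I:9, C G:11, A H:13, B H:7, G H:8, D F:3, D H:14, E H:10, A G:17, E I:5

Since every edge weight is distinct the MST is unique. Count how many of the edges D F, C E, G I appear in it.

3

Sort edges by weight, then run Kruskal:
A F (1): add — endpoints in different components.
G I (2): add — endpoints in different components.
D F (3): add — endpoints in different components.
C E (4): add — endpoints in different components.
E I (5): add — endpoints in different components.
B H (7): add — endpoints in different components.
G H (8): add — endpoints in different components.
F I (9): add — endpoints in different components.
MST edge set: {A F, G I, D F, C E, E I, B H, G H, F I}.
Of the listed edges, {D F, C E, G I} are in the MST → 3.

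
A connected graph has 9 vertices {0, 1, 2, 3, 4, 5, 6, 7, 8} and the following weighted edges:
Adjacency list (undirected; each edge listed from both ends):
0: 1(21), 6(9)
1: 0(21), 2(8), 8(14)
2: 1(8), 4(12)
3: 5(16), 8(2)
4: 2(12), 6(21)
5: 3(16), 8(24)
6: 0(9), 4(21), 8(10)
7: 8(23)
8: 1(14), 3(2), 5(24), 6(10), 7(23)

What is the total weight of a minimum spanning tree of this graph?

94

Prim's algorithm from 8:
Step 1: frontier [3—8 2, 6—8 10, 1—8 14, 7—8 23, 5—8 24] → take 3—8 (2); add 3.
Step 2: frontier [3—5 16, 6—8 10, 1—8 14, 7—8 23, 5—8 24] → take 6—8 (10); add 6.
Step 3: frontier [3—5 16, 0—6 9, 4—6 21, 1—8 14, 7—8 23, 5—8 24] → take 0—6 (9); add 0.
Step 4: frontier [0—1 21, 3—5 16, 4—6 21, 1—8 14, 7—8 23, 5—8 24] → take 1—8 (14); add 1.
Step 5: frontier [1—2 8, 3—5 16, 4—6 21, 7—8 23, 5—8 24] → take 1—2 (8); add 2.
Step 6: frontier [2—4 12, 3—5 16, 4—6 21, 7—8 23, 5—8 24] → take 2—4 (12); add 4.
Step 7: frontier [3—5 16, 7—8 23, 5—8 24] → take 3—5 (16); add 5.
Step 8: frontier [7—8 23] → take 7—8 (23); add 7.
MST edges: 3—8, 6—8, 0—6, 1—8, 1—2, 2—4, 3—5, 7—8; total weight 2+10+9+14+8+12+16+23 = 94.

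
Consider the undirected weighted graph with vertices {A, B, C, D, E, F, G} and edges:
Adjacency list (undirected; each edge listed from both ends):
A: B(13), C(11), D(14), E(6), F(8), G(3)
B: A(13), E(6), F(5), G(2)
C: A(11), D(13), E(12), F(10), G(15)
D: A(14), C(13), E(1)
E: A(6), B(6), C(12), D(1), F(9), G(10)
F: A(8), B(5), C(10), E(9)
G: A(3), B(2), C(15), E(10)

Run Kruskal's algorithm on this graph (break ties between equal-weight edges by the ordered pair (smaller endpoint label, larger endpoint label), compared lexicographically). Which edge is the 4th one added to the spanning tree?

B-F

Kruskal: consider edges lightest-first.
D-E (1): add. Components now {A} {B} {C} {D,E} {F} {G}
B-G (2): add. Components now {A} {B,G} {C} {D,E} {F}
A-G (3): add. Components now {A,B,G} {C} {D,E} {F}
B-F (5): add. Components now {A,B,F,G} {C} {D,E}
A-E (6): add. Components now {A,B,D,E,F,G} {C}
B-E (6): skip — B and E already connected.
A-F (8): skip — A and F already connected.
E-F (9): skip — E and F already connected.
C-F (10): add. Components now {A,B,C,D,E,F,G}
The 4th edge added is B-F.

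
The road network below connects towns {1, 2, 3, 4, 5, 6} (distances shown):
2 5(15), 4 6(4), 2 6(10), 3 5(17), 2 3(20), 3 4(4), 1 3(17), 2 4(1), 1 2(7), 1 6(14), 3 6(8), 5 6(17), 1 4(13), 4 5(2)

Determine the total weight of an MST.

18

Sort edges by weight, then run Kruskal:
2 4 (1): add — endpoints in different components.
4 5 (2): add — endpoints in different components.
3 4 (4): add — endpoints in different components.
4 6 (4): add — endpoints in different components.
1 2 (7): add — endpoints in different components.
MST edges: 2 4, 4 5, 3 4, 4 6, 1 2; total weight 1+2+4+4+7 = 18.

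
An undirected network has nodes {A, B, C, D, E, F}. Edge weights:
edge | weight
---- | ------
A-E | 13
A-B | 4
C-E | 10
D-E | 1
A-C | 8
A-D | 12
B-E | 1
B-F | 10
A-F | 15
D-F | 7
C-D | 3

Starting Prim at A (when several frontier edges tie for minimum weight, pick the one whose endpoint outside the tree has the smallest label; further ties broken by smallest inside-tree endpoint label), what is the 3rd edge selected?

D-E

Prim, starting at A.
Step 1: cheapest edge leaving the tree is A-B (4); add B.
Step 2: cheapest edge leaving the tree is B-E (1); add E.
Step 3: cheapest edge leaving the tree is D-E (1); add D.
Step 4: cheapest edge leaving the tree is C-D (3); add C.
Step 5: cheapest edge leaving the tree is D-F (7); add F.
The 3rd edge added is D-E.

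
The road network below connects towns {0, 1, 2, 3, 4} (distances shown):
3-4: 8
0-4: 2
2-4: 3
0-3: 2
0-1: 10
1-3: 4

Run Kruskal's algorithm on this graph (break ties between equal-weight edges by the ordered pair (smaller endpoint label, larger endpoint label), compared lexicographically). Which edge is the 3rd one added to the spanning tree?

2-4

Kruskal: consider edges lightest-first.
0-3 (2): add — endpoints in different components.
0-4 (2): add — endpoints in different components.
2-4 (3): add — endpoints in different components.
1-3 (4): add — endpoints in different components.
The 3rd edge added is 2-4.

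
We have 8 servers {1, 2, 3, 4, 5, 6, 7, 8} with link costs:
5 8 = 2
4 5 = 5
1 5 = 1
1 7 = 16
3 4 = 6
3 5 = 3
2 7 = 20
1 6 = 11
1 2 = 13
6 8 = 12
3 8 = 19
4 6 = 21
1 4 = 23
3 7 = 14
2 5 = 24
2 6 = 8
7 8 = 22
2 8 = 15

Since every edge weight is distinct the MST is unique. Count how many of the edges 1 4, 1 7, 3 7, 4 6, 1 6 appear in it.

Kruskal's algorithm — process edges by increasing weight (ties by edge label):
1 5 (1): add — endpoints in different components.
5 8 (2): add — endpoints in different components.
3 5 (3): add — endpoints in different components.
4 5 (5): add — endpoints in different components.
3 4 (6): skip — 3 and 4 already connected.
2 6 (8): add — endpoints in different components.
1 6 (11): add — endpoints in different components.
6 8 (12): skip — 6 and 8 already connected.
1 2 (13): skip — 1 and 2 already connected.
3 7 (14): add — endpoints in different components.
MST edge set: {1 5, 5 8, 3 5, 4 5, 2 6, 1 6, 3 7}.
Of the listed edges, {3 7, 1 6} are in the MST → 2.

2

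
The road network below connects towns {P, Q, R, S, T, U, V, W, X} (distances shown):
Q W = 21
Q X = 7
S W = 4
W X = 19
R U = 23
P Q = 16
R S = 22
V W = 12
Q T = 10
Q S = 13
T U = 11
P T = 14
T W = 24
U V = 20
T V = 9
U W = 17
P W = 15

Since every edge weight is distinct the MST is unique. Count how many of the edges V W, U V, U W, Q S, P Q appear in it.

Kruskal: consider edges lightest-first.
S W (4): add — endpoints in different components.
Q X (7): add — endpoints in different components.
T V (9): add — endpoints in different components.
Q T (10): add — endpoints in different components.
T U (11): add — endpoints in different components.
V W (12): add — endpoints in different components.
Q S (13): skip — Q and S already connected.
P T (14): add — endpoints in different components.
P W (15): skip — P and W already connected.
P Q (16): skip — P and Q already connected.
U W (17): skip — U and W already connected.
W X (19): skip — X and W already connected.
U V (20): skip — U and V already connected.
Q W (21): skip — Q and W already connected.
R S (22): add — endpoints in different components.
MST edge set: {S W, Q X, T V, Q T, T U, V W, P T, R S}.
Of the listed edges, {V W} are in the MST → 1.

1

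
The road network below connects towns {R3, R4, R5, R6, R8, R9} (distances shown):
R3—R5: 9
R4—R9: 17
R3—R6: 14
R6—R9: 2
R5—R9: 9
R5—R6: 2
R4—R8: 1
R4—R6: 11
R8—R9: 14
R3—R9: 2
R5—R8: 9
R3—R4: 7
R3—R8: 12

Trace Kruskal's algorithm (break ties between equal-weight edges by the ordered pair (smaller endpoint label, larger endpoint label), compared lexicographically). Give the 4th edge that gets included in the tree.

R6-R9

Kruskal: consider edges lightest-first.
R4—R8 (1): add — endpoints in different components.
R3—R9 (2): add — endpoints in different components.
R5—R6 (2): add — endpoints in different components.
R6—R9 (2): add — endpoints in different components.
R3—R4 (7): add — endpoints in different components.
The 4th edge added is R6—R9.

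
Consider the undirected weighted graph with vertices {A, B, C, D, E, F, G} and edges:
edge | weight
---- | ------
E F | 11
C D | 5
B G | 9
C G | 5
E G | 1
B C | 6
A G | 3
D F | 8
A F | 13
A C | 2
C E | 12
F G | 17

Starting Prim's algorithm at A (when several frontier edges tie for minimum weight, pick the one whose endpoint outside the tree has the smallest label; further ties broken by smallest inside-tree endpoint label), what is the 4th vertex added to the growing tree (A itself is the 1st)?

Prim's algorithm from A:
Step 1: frontier [A C 2, A G 3, A F 13] → take A C (2); add C.
Step 2: frontier [A G 3, A F 13, C D 5, C G 5, B C 6, C E 12] → take A G (3); add G.
Step 3: frontier [A F 13, C D 5, B C 6, C E 12, E G 1, B G 9, F G 17] → take E G (1); add E.
Step 4: frontier [A F 13, C D 5, B C 6, E F 11, B G 9, F G 17] → take C D (5); add D.
Step 5: frontier [A F 13, B C 6, D F 8, E F 11, B G 9, F G 17] → take B C (6); add B.
Step 6: frontier [A F 13, D F 8, E F 11, F G 17] → take D F (8); add F.
Vertex order: A, C, G, E, D, B, F. The 4th vertex is E.

E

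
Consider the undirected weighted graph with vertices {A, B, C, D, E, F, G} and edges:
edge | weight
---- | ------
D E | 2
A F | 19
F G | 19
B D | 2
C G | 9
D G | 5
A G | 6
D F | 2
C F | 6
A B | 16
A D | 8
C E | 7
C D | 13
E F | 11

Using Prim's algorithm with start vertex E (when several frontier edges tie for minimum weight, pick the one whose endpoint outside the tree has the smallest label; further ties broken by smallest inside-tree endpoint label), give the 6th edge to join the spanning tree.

C-F

Prim's algorithm from E:
Step 1: cheapest edge leaving the tree is D E (2); add D.
Step 2: cheapest edge leaving the tree is B D (2); add B.
Step 3: cheapest edge leaving the tree is D F (2); add F.
Step 4: cheapest edge leaving the tree is D G (5); add G.
Step 5: cheapest edge leaving the tree is A G (6); add A.
Step 6: cheapest edge leaving the tree is C F (6); add C.
The 6th edge added is C F.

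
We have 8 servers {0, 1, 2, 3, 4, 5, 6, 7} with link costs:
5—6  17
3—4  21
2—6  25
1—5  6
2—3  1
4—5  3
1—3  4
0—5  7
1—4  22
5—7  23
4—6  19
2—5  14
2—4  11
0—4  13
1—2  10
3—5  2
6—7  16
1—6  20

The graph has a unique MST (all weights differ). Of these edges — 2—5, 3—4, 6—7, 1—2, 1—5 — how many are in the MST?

Sort edges by weight, then run Kruskal:
2—3 (1): add — endpoints in different components.
3—5 (2): add — endpoints in different components.
4—5 (3): add — endpoints in different components.
1—3 (4): add — endpoints in different components.
1—5 (6): skip — 1 and 5 already connected.
0—5 (7): add — endpoints in different components.
1—2 (10): skip — 1 and 2 already connected.
2—4 (11): skip — 2 and 4 already connected.
0—4 (13): skip — 0 and 4 already connected.
2—5 (14): skip — 2 and 5 already connected.
6—7 (16): add — endpoints in different components.
5—6 (17): add — endpoints in different components.
MST edge set: {2—3, 3—5, 4—5, 1—3, 0—5, 6—7, 5—6}.
Of the listed edges, {6—7} are in the MST → 1.

1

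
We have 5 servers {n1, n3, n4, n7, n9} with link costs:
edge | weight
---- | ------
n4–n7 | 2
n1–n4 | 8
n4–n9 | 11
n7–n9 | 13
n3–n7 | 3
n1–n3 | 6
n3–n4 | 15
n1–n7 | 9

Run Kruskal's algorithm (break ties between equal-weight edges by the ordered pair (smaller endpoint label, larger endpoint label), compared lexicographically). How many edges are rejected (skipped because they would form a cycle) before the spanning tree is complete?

2

Sort edges by weight, then run Kruskal:
n4–n7 (2): add. Components now {n1} {n4,n7} {n9} {n3}
n3–n7 (3): add. Components now {n1} {n3,n4,n7} {n9}
n1–n3 (6): add. Components now {n1,n3,n4,n7} {n9}
n1–n4 (8): skip — n1 and n4 already connected.
n1–n7 (9): skip — n1 and n7 already connected.
n4–n9 (11): add. Components now {n1,n3,n4,n7,n9}
Edges rejected before the tree was complete: 2.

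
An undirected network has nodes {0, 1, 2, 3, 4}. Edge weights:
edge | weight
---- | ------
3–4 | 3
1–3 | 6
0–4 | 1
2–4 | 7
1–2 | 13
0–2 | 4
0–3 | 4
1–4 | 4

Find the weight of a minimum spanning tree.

Prim, starting at 0.
Step 1: cheapest edge leaving the tree is 0–4 (1); add 4.
Step 2: cheapest edge leaving the tree is 3–4 (3); add 3.
Step 3: cheapest edge leaving the tree is 1–4 (4); add 1.
Step 4: cheapest edge leaving the tree is 0–2 (4); add 2.
MST edges: 0–4, 3–4, 1–4, 0–2; total weight 1+3+4+4 = 12.

12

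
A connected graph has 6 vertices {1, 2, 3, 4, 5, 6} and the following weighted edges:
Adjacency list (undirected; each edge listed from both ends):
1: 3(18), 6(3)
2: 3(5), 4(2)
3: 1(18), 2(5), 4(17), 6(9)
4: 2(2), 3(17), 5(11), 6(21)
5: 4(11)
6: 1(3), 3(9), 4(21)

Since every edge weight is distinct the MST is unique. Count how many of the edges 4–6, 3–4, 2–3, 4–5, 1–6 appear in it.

Sort edges by weight, then run Kruskal:
2–4 (2): add. Components now {1} {2,4} {3} {5} {6}
1–6 (3): add. Components now {1,6} {2,4} {3} {5}
2–3 (5): add. Components now {1,6} {2,3,4} {5}
3–6 (9): add. Components now {1,2,3,4,6} {5}
4–5 (11): add. Components now {1,2,3,4,5,6}
MST edge set: {2–4, 1–6, 2–3, 3–6, 4–5}.
Of the listed edges, {2–3, 4–5, 1–6} are in the MST → 3.

3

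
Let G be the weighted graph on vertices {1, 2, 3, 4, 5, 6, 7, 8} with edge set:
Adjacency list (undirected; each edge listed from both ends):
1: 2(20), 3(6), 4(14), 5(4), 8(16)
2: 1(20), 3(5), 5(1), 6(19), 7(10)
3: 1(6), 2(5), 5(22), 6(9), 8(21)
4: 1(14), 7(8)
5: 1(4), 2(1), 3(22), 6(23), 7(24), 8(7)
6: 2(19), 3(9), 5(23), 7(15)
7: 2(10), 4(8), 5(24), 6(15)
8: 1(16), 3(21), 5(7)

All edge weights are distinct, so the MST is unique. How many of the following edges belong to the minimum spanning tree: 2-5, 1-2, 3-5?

Kruskal's algorithm — process edges by increasing weight (ties by edge label):
2-5 (1): add — endpoints in different components.
1-5 (4): add — endpoints in different components.
2-3 (5): add — endpoints in different components.
1-3 (6): skip — 1 and 3 already connected.
5-8 (7): add — endpoints in different components.
4-7 (8): add — endpoints in different components.
3-6 (9): add — endpoints in different components.
2-7 (10): add — endpoints in different components.
MST edge set: {2-5, 1-5, 2-3, 5-8, 4-7, 3-6, 2-7}.
Of the listed edges, {2-5} are in the MST → 1.

1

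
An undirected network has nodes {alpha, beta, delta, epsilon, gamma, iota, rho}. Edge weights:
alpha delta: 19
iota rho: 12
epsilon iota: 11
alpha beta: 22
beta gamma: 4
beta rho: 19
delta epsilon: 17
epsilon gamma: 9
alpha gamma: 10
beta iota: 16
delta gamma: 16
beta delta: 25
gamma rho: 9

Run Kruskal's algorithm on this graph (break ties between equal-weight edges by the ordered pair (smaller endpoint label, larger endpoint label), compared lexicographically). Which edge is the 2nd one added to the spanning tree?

Sort edges by weight, then run Kruskal:
beta gamma (4): add. Components now {epsilon} {beta,gamma} {alpha} {delta} {iota} {rho}
epsilon gamma (9): add. Components now {beta,epsilon,gamma} {alpha} {delta} {iota} {rho}
gamma rho (9): add. Components now {beta,epsilon,gamma,rho} {alpha} {delta} {iota}
alpha gamma (10): add. Components now {alpha,beta,epsilon,gamma,rho} {delta} {iota}
epsilon iota (11): add. Components now {alpha,beta,epsilon,gamma,iota,rho} {delta}
iota rho (12): skip — iota and rho already connected.
beta iota (16): skip — beta and iota already connected.
delta gamma (16): add. Components now {alpha,beta,delta,epsilon,gamma,iota,rho}
The 2nd edge added is epsilon gamma.

epsilon-gamma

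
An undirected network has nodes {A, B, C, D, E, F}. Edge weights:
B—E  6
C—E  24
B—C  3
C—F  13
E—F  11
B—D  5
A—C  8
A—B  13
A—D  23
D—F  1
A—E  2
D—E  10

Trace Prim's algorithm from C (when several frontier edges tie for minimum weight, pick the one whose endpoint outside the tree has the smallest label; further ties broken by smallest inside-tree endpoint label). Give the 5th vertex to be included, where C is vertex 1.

Prim's algorithm from C:
Step 1: cheapest edge leaving the tree is B—C (3); add B.
Step 2: cheapest edge leaving the tree is B—D (5); add D.
Step 3: cheapest edge leaving the tree is D—F (1); add F.
Step 4: cheapest edge leaving the tree is B—E (6); add E.
Step 5: cheapest edge leaving the tree is A—E (2); add A.
Vertex order: C, B, D, F, E, A. The 5th vertex is E.

E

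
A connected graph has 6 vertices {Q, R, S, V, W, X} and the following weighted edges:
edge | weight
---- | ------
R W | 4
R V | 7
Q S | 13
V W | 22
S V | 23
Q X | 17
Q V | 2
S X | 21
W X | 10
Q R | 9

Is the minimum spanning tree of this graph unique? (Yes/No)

Yes

Kruskal's algorithm — process edges by increasing weight (ties by edge label):
Q V (2): add — endpoints in different components.
R W (4): add — endpoints in different components.
R V (7): add — endpoints in different components.
Q R (9): skip — Q and R already connected.
W X (10): add — endpoints in different components.
Q S (13): add — endpoints in different components.
Every non-tree edge has weight strictly greater than the heaviest edge on the tree path between its endpoints, so the MST is unique.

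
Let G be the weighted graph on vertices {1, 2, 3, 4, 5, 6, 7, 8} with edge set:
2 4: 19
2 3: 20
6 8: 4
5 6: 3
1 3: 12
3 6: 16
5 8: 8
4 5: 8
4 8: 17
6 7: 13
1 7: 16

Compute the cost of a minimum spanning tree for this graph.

75

Kruskal's algorithm — process edges by increasing weight (ties by edge label):
5 6 (3): add — endpoints in different components.
6 8 (4): add — endpoints in different components.
4 5 (8): add — endpoints in different components.
5 8 (8): skip — 5 and 8 already connected.
1 3 (12): add — endpoints in different components.
6 7 (13): add — endpoints in different components.
1 7 (16): add — endpoints in different components.
3 6 (16): skip — 3 and 6 already connected.
4 8 (17): skip — 4 and 8 already connected.
2 4 (19): add — endpoints in different components.
MST edges: 5 6, 6 8, 4 5, 1 3, 6 7, 1 7, 2 4; total weight 3+4+8+12+13+16+19 = 75.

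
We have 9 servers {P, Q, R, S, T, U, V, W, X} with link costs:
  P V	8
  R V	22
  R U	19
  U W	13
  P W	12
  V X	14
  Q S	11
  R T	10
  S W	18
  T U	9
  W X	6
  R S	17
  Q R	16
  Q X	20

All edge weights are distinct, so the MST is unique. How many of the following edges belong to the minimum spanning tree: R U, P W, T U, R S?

2

Kruskal's algorithm — process edges by increasing weight (ties by edge label):
W X (6): add — endpoints in different components.
P V (8): add — endpoints in different components.
T U (9): add — endpoints in different components.
R T (10): add — endpoints in different components.
Q S (11): add — endpoints in different components.
P W (12): add — endpoints in different components.
U W (13): add — endpoints in different components.
V X (14): skip — X and V already connected.
Q R (16): add — endpoints in different components.
MST edge set: {W X, P V, T U, R T, Q S, P W, U W, Q R}.
Of the listed edges, {P W, T U} are in the MST → 2.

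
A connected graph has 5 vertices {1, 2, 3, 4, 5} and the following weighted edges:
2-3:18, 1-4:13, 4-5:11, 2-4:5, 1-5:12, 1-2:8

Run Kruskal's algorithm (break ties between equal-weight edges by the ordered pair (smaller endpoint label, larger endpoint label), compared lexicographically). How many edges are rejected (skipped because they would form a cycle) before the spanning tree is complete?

Sort edges by weight, then run Kruskal:
2-4 (5): add. Components now {1} {2,4} {3} {5}
1-2 (8): add. Components now {1,2,4} {3} {5}
4-5 (11): add. Components now {1,2,4,5} {3}
1-5 (12): skip — 1 and 5 already connected.
1-4 (13): skip — 1 and 4 already connected.
2-3 (18): add. Components now {1,2,3,4,5}
Edges rejected before the tree was complete: 2.

2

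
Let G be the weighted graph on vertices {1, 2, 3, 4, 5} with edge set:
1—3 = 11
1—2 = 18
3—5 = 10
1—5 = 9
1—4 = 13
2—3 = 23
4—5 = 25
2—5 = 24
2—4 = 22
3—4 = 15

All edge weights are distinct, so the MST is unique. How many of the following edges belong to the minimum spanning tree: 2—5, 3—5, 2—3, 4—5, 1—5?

2

Kruskal: consider edges lightest-first.
1—5 (9): add. Components now {1,5} {2} {3} {4}
3—5 (10): add. Components now {1,3,5} {2} {4}
1—3 (11): skip — 1 and 3 already connected.
1—4 (13): add. Components now {1,3,4,5} {2}
3—4 (15): skip — 3 and 4 already connected.
1—2 (18): add. Components now {1,2,3,4,5}
MST edge set: {1—5, 3—5, 1—4, 1—2}.
Of the listed edges, {3—5, 1—5} are in the MST → 2.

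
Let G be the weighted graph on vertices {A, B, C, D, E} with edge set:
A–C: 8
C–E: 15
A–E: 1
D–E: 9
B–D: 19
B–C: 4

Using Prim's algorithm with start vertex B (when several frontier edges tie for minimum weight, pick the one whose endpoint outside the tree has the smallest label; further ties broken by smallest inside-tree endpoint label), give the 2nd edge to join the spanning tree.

A-C

Prim, starting at B.
Step 1: cheapest edge leaving the tree is B–C (4); add C.
Step 2: cheapest edge leaving the tree is A–C (8); add A.
Step 3: cheapest edge leaving the tree is A–E (1); add E.
Step 4: cheapest edge leaving the tree is D–E (9); add D.
The 2nd edge added is A–C.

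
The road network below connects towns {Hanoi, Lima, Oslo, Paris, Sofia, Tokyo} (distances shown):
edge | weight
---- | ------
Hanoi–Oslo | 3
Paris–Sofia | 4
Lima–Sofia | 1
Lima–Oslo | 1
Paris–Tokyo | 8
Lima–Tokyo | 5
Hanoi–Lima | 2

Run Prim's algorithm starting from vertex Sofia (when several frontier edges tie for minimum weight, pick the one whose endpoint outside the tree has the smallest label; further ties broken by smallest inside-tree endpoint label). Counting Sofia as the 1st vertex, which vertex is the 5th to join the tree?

Paris

Prim, starting at Sofia.
Step 1: cheapest edge leaving the tree is Lima–Sofia (1); add Lima.
Step 2: cheapest edge leaving the tree is Lima–Oslo (1); add Oslo.
Step 3: cheapest edge leaving the tree is Hanoi–Lima (2); add Hanoi.
Step 4: cheapest edge leaving the tree is Paris–Sofia (4); add Paris.
Step 5: cheapest edge leaving the tree is Lima–Tokyo (5); add Tokyo.
Vertex order: Sofia, Lima, Oslo, Hanoi, Paris, Tokyo. The 5th vertex is Paris.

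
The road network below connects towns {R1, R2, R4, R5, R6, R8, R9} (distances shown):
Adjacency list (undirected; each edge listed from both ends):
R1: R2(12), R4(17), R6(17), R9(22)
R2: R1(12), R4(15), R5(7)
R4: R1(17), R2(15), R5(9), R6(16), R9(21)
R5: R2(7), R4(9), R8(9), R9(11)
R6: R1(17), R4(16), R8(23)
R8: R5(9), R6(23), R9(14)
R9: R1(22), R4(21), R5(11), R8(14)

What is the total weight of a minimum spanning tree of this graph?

Prim, starting at R5.
Step 1: cheapest edge leaving the tree is R2 R5 (7); add R2.
Step 2: cheapest edge leaving the tree is R4 R5 (9); add R4.
Step 3: cheapest edge leaving the tree is R5 R8 (9); add R8.
Step 4: cheapest edge leaving the tree is R5 R9 (11); add R9.
Step 5: cheapest edge leaving the tree is R1 R2 (12); add R1.
Step 6: cheapest edge leaving the tree is R4 R6 (16); add R6.
MST edges: R2 R5, R4 R5, R5 R8, R5 R9, R1 R2, R4 R6; total weight 7+9+9+11+12+16 = 64.

64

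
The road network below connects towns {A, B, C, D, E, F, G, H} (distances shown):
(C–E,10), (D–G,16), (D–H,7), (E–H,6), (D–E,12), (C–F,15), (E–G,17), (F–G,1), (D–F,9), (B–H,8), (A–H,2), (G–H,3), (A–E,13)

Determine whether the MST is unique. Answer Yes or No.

Kruskal: consider edges lightest-first.
F–G (1): add — endpoints in different components.
A–H (2): add — endpoints in different components.
G–H (3): add — endpoints in different components.
E–H (6): add — endpoints in different components.
D–H (7): add — endpoints in different components.
B–H (8): add — endpoints in different components.
D–F (9): skip — D and F already connected.
C–E (10): add — endpoints in different components.
Every non-tree edge has weight strictly greater than the heaviest edge on the tree path between its endpoints, so the MST is unique.

Yes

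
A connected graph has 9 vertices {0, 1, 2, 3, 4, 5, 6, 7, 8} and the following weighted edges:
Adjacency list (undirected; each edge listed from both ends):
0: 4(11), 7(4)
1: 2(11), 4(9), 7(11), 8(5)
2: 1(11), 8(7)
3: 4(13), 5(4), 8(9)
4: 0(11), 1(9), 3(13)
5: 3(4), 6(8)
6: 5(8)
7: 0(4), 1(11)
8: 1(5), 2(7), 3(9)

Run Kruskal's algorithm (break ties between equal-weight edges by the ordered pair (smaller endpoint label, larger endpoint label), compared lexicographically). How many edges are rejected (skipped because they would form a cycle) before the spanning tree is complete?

Sort edges by weight, then run Kruskal:
0-7 (4): add — endpoints in different components.
3-5 (4): add — endpoints in different components.
1-8 (5): add — endpoints in different components.
2-8 (7): add — endpoints in different components.
5-6 (8): add — endpoints in different components.
1-4 (9): add — endpoints in different components.
3-8 (9): add — endpoints in different components.
0-4 (11): add — endpoints in different components.
Edges rejected before the tree was complete: 0.

0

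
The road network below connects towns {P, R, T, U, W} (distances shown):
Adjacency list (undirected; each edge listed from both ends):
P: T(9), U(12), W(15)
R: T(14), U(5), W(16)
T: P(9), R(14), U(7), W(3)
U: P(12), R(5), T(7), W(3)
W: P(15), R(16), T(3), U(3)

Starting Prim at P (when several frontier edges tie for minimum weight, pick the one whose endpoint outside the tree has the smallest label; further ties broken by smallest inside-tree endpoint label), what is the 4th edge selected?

R-U

Prim's algorithm from P:
Step 1: frontier [P T 9, P U 12, P W 15] → take P T (9); add T.
Step 2: frontier [P U 12, P W 15, T W 3, T U 7, R T 14] → take T W (3); add W.
Step 3: frontier [P U 12, T U 7, R T 14, U W 3, R W 16] → take U W (3); add U.
Step 4: frontier [R T 14, R U 5, R W 16] → take R U (5); add R.
The 4th edge added is R U.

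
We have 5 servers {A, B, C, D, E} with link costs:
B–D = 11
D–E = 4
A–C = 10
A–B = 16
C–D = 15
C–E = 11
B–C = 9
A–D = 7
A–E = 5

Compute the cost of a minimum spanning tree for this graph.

Kruskal: consider edges lightest-first.
D–E (4): add — endpoints in different components.
A–E (5): add — endpoints in different components.
A–D (7): skip — A and D already connected.
B–C (9): add — endpoints in different components.
A–C (10): add — endpoints in different components.
MST edges: D–E, A–E, B–C, A–C; total weight 4+5+9+10 = 28.

28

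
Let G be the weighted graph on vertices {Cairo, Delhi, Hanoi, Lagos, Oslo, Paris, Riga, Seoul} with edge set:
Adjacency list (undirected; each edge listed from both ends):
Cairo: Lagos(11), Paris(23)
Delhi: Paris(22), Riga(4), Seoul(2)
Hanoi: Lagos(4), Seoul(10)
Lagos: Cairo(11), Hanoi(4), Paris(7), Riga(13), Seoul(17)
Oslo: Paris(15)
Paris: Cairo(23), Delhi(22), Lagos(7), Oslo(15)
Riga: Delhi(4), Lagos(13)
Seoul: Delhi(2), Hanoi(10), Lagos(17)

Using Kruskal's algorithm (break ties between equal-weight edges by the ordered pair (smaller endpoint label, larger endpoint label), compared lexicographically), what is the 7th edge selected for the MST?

Oslo-Paris

Kruskal's algorithm — process edges by increasing weight (ties by edge label):
Delhi–Seoul (2): add — endpoints in different components.
Delhi–Riga (4): add — endpoints in different components.
Hanoi–Lagos (4): add — endpoints in different components.
Lagos–Paris (7): add — endpoints in different components.
Hanoi–Seoul (10): add — endpoints in different components.
Cairo–Lagos (11): add — endpoints in different components.
Lagos–Riga (13): skip — Riga and Lagos already connected.
Oslo–Paris (15): add — endpoints in different components.
The 7th edge added is Oslo–Paris.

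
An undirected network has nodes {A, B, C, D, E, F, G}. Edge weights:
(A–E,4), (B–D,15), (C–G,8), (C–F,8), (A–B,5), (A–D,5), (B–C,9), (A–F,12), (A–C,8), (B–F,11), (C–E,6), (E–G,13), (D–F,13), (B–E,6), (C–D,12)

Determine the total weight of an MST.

Kruskal: consider edges lightest-first.
A–E (4): add — endpoints in different components.
A–B (5): add — endpoints in different components.
A–D (5): add — endpoints in different components.
B–E (6): skip — B and E already connected.
C–E (6): add — endpoints in different components.
A–C (8): skip — A and C already connected.
C–F (8): add — endpoints in different components.
C–G (8): add — endpoints in different components.
MST edges: A–E, A–B, A–D, C–E, C–F, C–G; total weight 4+5+5+6+8+8 = 36.

36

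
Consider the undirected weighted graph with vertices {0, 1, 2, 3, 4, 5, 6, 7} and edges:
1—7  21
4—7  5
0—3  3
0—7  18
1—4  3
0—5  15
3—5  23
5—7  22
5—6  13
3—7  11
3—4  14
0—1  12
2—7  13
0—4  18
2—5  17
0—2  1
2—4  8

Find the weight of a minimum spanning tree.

Prim, starting at 5.
Step 1: cheapest edge leaving the tree is 5—6 (13); add 6.
Step 2: cheapest edge leaving the tree is 0—5 (15); add 0.
Step 3: cheapest edge leaving the tree is 0—2 (1); add 2.
Step 4: cheapest edge leaving the tree is 0—3 (3); add 3.
Step 5: cheapest edge leaving the tree is 2—4 (8); add 4.
Step 6: cheapest edge leaving the tree is 1—4 (3); add 1.
Step 7: cheapest edge leaving the tree is 4—7 (5); add 7.
MST edges: 5—6, 0—5, 0—2, 0—3, 2—4, 1—4, 4—7; total weight 13+15+1+3+8+3+5 = 48.

48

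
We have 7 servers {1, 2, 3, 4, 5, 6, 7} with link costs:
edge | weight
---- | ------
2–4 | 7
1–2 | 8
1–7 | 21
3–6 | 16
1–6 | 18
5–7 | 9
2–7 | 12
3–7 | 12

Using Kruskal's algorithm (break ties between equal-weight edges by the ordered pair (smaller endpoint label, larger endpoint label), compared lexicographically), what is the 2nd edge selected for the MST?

1-2

Sort edges by weight, then run Kruskal:
2–4 (7): add. Components now {1} {2,4} {3} {5} {6} {7}
1–2 (8): add. Components now {1,2,4} {3} {5} {6} {7}
5–7 (9): add. Components now {1,2,4} {3} {5,7} {6}
2–7 (12): add. Components now {1,2,4,5,7} {3} {6}
3–7 (12): add. Components now {1,2,3,4,5,7} {6}
3–6 (16): add. Components now {1,2,3,4,5,6,7}
The 2nd edge added is 1–2.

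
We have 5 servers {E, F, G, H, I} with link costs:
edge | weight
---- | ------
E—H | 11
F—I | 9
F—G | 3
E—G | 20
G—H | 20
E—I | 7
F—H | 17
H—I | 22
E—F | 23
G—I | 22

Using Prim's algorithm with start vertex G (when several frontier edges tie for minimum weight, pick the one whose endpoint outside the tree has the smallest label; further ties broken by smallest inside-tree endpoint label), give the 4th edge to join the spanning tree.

E-H

Prim, starting at G.
Step 1: cheapest edge leaving the tree is F—G (3); add F.
Step 2: cheapest edge leaving the tree is F—I (9); add I.
Step 3: cheapest edge leaving the tree is E—I (7); add E.
Step 4: cheapest edge leaving the tree is E—H (11); add H.
The 4th edge added is E—H.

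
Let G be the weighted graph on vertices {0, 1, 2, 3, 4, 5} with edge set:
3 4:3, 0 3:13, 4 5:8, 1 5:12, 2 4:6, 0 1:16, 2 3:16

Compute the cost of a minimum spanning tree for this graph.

42

Sort edges by weight, then run Kruskal:
3 4 (3): add. Components now {0} {1} {2} {3,4} {5}
2 4 (6): add. Components now {0} {1} {2,3,4} {5}
4 5 (8): add. Components now {0} {1} {2,3,4,5}
1 5 (12): add. Components now {0} {1,2,3,4,5}
0 3 (13): add. Components now {0,1,2,3,4,5}
MST edges: 3 4, 2 4, 4 5, 1 5, 0 3; total weight 3+6+8+12+13 = 42.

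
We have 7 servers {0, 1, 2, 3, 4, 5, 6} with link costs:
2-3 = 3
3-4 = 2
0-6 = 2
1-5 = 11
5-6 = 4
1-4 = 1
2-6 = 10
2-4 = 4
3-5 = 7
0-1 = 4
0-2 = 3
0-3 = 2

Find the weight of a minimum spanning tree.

Grow the tree from 4 using Prim:
Step 1: frontier [1-4 1, 3-4 2, 2-4 4] → take 1-4 (1); add 1.
Step 2: frontier [0-1 4, 1-5 11, 3-4 2, 2-4 4] → take 3-4 (2); add 3.
Step 3: frontier [0-1 4, 1-5 11, 0-3 2, 2-3 3, 3-5 7, 2-4 4] → take 0-3 (2); add 0.
Step 4: frontier [0-6 2, 0-2 3, 1-5 11, 2-3 3, 3-5 7, 2-4 4] → take 0-6 (2); add 6.
Step 5: frontier [0-2 3, 1-5 11, 2-3 3, 3-5 7, 2-4 4, 5-6 4, 2-6 10] → take 0-2 (3); add 2.
Step 6: frontier [1-5 11, 3-5 7, 5-6 4] → take 5-6 (4); add 5.
MST edges: 1-4, 3-4, 0-3, 0-6, 0-2, 5-6; total weight 1+2+2+2+3+4 = 14.

14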